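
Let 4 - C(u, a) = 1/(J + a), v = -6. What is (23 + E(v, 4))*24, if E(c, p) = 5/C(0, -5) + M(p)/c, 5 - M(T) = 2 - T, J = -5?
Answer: 22684/41 ≈ 553.27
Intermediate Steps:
M(T) = 3 + T (M(T) = 5 - (2 - T) = 5 + (-2 + T) = 3 + T)
C(u, a) = 4 - 1/(-5 + a)
E(c, p) = 50/41 + (3 + p)/c (E(c, p) = 5/(((-21 + 4*(-5))/(-5 - 5))) + (3 + p)/c = 5/(((-21 - 20)/(-10))) + (3 + p)/c = 5/((-⅒*(-41))) + (3 + p)/c = 5/(41/10) + (3 + p)/c = 5*(10/41) + (3 + p)/c = 50/41 + (3 + p)/c)
(23 + E(v, 4))*24 = (23 + (3 + 4 + (50/41)*(-6))/(-6))*24 = (23 - (3 + 4 - 300/41)/6)*24 = (23 - ⅙*(-13/41))*24 = (23 + 13/246)*24 = (5671/246)*24 = 22684/41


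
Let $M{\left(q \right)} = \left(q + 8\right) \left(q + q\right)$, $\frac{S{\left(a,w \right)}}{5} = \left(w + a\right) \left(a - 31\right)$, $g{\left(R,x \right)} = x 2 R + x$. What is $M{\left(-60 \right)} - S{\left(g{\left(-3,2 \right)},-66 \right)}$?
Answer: $-9340$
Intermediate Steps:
$g{\left(R,x \right)} = x + 2 R x$ ($g{\left(R,x \right)} = 2 R x + x = x + 2 R x$)
$S{\left(a,w \right)} = 5 \left(-31 + a\right) \left(a + w\right)$ ($S{\left(a,w \right)} = 5 \left(w + a\right) \left(a - 31\right) = 5 \left(a + w\right) \left(-31 + a\right) = 5 \left(-31 + a\right) \left(a + w\right)$)
$M{\left(q \right)} = 2 q \left(8 + q\right)$ ($M{\left(q \right)} = \left(8 + q\right) 2 q = 2 q \left(8 + q\right)$)
$M{\left(-60 \right)} - S{\left(g{\left(-3,2 \right)},-66 \right)} = 2 \left(-60\right) \left(8 - 60\right) - \left(- 155 \cdot 2 \left(1 + 2 \left(-3\right)\right) - -10230 + 5 \left(2 \left(1 + 2 \left(-3\right)\right)\right)^{2} + 5 \cdot 2 \left(1 + 2 \left(-3\right)\right) \left(-66\right)\right) = 2 \left(-60\right) \left(-52\right) - \left(- 155 \cdot 2 \left(1 - 6\right) + 10230 + 5 \left(2 \left(1 - 6\right)\right)^{2} + 5 \cdot 2 \left(1 - 6\right) \left(-66\right)\right) = 6240 - \left(- 155 \cdot 2 \left(-5\right) + 10230 + 5 \left(2 \left(-5\right)\right)^{2} + 5 \cdot 2 \left(-5\right) \left(-66\right)\right) = 6240 - \left(\left(-155\right) \left(-10\right) + 10230 + 5 \left(-10\right)^{2} + 5 \left(-10\right) \left(-66\right)\right) = 6240 - \left(1550 + 10230 + 5 \cdot 100 + 3300\right) = 6240 - \left(1550 + 10230 + 500 + 3300\right) = 6240 - 15580 = -9340$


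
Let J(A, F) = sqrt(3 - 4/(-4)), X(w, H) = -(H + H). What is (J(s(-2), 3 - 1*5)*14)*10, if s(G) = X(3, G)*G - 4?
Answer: 280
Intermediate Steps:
X(w, H) = -2*H
s(G) = -4 - 2*G**2 (s(G) = (-2*G)*G - 4 = -2*G**2 - 4 = -4 - 2*G**2)
J(A, F) = 2 (J(A, F) = sqrt(3 - 4*(-1/4)) = sqrt(3 + 1) = sqrt(4) = 2)
(J(s(-2), 3 - 1*5)*14)*10 = (2*14)*10 = 28*10 = 280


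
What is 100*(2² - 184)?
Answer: -18000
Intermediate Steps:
100*(2² - 184) = 100*(4 - 184) = 100*(-180) = -18000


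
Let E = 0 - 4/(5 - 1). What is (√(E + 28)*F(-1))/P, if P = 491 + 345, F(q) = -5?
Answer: -15*√3/836 ≈ -0.031077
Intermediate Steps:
P = 836
E = -1 (E = 0 - 4/4 = 0 - 4*¼ = 0 - 1 = -1)
(√(E + 28)*F(-1))/P = (√(-1 + 28)*(-5))/836 = (√27*(-5))*(1/836) = ((3*√3)*(-5))*(1/836) = -15*√3*(1/836) = -15*√3/836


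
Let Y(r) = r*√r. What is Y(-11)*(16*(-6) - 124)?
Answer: 2420*I*√11 ≈ 8026.2*I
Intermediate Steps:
Y(r) = r^(3/2)
Y(-11)*(16*(-6) - 124) = (-11)^(3/2)*(16*(-6) - 124) = (-11*I*√11)*(-96 - 124) = -11*I*√11*(-220) = 2420*I*√11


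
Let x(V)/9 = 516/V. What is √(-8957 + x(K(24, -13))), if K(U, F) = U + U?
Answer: I*√35441/2 ≈ 94.129*I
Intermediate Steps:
K(U, F) = 2*U
x(V) = 4644/V (x(V) = 9*(516/V) = 4644/V)
√(-8957 + x(K(24, -13))) = √(-8957 + 4644/((2*24))) = √(-8957 + 4644/48) = √(-8957 + 4644*(1/48)) = √(-8957 + 387/4) = √(-35441/4) = I*√35441/2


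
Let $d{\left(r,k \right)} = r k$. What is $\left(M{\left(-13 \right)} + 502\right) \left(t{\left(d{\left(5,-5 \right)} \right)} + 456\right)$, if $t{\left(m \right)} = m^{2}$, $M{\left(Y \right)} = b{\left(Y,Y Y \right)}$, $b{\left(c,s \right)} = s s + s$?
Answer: $31599792$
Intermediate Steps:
$d{\left(r,k \right)} = k r$
$b{\left(c,s \right)} = s + s^{2}$ ($b{\left(c,s \right)} = s^{2} + s = s + s^{2}$)
$M{\left(Y \right)} = Y^{2} \left(1 + Y^{2}\right)$ ($M{\left(Y \right)} = Y Y \left(1 + Y Y\right) = Y^{2} \left(1 + Y^{2}\right)$)
$\left(M{\left(-13 \right)} + 502\right) \left(t{\left(d{\left(5,-5 \right)} \right)} + 456\right) = \left(\left(\left(-13\right)^{2} + \left(-13\right)^{4}\right) + 502\right) \left(\left(\left(-5\right) 5\right)^{2} + 456\right) = \left(\left(169 + 28561\right) + 502\right) \left(\left(-25\right)^{2} + 456\right) = \left(28730 + 502\right) \left(625 + 456\right) = 29232 \cdot 1081 = 31599792$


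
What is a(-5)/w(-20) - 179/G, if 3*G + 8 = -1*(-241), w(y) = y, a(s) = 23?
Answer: -16099/4660 ≈ -3.4547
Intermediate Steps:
G = 233/3 (G = -8/3 + (-1*(-241))/3 = -8/3 + (1/3)*241 = -8/3 + 241/3 = 233/3 ≈ 77.667)
a(-5)/w(-20) - 179/G = 23/(-20) - 179/233/3 = 23*(-1/20) - 179*3/233 = -23/20 - 537/233 = -16099/4660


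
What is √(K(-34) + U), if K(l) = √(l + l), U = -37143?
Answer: √(-37143 + 2*I*√17) ≈ 0.021 + 192.73*I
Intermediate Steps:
K(l) = √2*√l (K(l) = √(2*l) = √2*√l)
√(K(-34) + U) = √(√2*√(-34) - 37143) = √(√2*(I*√34) - 37143) = √(2*I*√17 - 37143) = √(-37143 + 2*I*√17)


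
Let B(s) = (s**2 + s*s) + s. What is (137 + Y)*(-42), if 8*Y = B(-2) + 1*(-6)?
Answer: -5754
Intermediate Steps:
B(s) = s + 2*s**2 (B(s) = (s**2 + s**2) + s = 2*s**2 + s = s + 2*s**2)
Y = 0 (Y = (-2*(1 + 2*(-2)) + 1*(-6))/8 = (-2*(1 - 4) - 6)/8 = (-2*(-3) - 6)/8 = (6 - 6)/8 = (1/8)*0 = 0)
(137 + Y)*(-42) = (137 + 0)*(-42) = 137*(-42) = -5754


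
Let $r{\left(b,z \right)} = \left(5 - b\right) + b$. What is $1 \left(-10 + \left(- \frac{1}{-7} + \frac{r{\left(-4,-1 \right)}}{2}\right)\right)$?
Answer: $- \frac{103}{14} \approx -7.3571$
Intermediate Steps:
$r{\left(b,z \right)} = 5$
$1 \left(-10 + \left(- \frac{1}{-7} + \frac{r{\left(-4,-1 \right)}}{2}\right)\right) = 1 \left(-10 + \left(- \frac{1}{-7} + \frac{5}{2}\right)\right) = 1 \left(-10 + \left(\left(-1\right) \left(- \frac{1}{7}\right) + 5 \cdot \frac{1}{2}\right)\right) = 1 \left(-10 + \left(\frac{1}{7} + \frac{5}{2}\right)\right) = 1 \left(-10 + \frac{37}{14}\right) = 1 \left(- \frac{103}{14}\right) = - \frac{103}{14}$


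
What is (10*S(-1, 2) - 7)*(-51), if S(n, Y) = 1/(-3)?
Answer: 527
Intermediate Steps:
S(n, Y) = -⅓ (S(n, Y) = 1*(-⅓) = -⅓)
(10*S(-1, 2) - 7)*(-51) = (10*(-⅓) - 7)*(-51) = (-10/3 - 7)*(-51) = -31/3*(-51) = 527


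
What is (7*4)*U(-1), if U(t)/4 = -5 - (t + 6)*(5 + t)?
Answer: -2800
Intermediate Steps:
U(t) = -20 - 4*(5 + t)*(6 + t) (U(t) = 4*(-5 - (t + 6)*(5 + t)) = 4*(-5 - (6 + t)*(5 + t)) = 4*(-5 - (5 + t)*(6 + t)) = -20 - 4*(5 + t)*(6 + t))
(7*4)*U(-1) = (7*4)*(-140 - 44*(-1) - 4*(-1)**2) = 28*(-140 + 44 - 4*1) = 28*(-140 + 44 - 4) = 28*(-100) = -2800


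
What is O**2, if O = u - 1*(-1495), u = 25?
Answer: 2310400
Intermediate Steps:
O = 1520 (O = 25 - 1*(-1495) = 25 + 1495 = 1520)
O**2 = 1520**2 = 2310400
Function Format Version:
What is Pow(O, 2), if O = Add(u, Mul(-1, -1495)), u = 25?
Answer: 2310400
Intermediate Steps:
O = 1520 (O = Add(25, Mul(-1, -1495)) = Add(25, 1495) = 1520)
Pow(O, 2) = Pow(1520, 2) = 2310400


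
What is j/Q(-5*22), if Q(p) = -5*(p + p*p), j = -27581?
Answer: 27581/59950 ≈ 0.46007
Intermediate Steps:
Q(p) = -5*p - 5*p² (Q(p) = -5*(p + p²) = -5*p - 5*p²)
j/Q(-5*22) = -27581*1/(550*(1 - 5*22)) = -27581*1/(550*(1 - 110)) = -27581/((-5*(-110)*(-109))) = -27581/(-59950) = -27581*(-1/59950) = 27581/59950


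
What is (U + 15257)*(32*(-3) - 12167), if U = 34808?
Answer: -613947095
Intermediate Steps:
(U + 15257)*(32*(-3) - 12167) = (34808 + 15257)*(32*(-3) - 12167) = 50065*(-96 - 12167) = 50065*(-12263) = -613947095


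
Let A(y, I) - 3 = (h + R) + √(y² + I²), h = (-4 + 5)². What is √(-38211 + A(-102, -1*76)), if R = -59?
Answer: √(-38266 + 2*√4045) ≈ 195.29*I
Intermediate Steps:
h = 1 (h = 1² = 1)
A(y, I) = -55 + √(I² + y²) (A(y, I) = 3 + ((1 - 59) + √(y² + I²)) = 3 + (-58 + √(I² + y²)) = -55 + √(I² + y²))
√(-38211 + A(-102, -1*76)) = √(-38211 + (-55 + √((-1*76)² + (-102)²))) = √(-38211 + (-55 + √((-76)² + 10404))) = √(-38211 + (-55 + √(5776 + 10404))) = √(-38211 + (-55 + √16180)) = √(-38211 + (-55 + 2*√4045)) = √(-38266 + 2*√4045)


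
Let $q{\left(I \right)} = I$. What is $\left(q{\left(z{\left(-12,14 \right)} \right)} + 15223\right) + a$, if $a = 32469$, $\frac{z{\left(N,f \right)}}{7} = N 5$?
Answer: $47272$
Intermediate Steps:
$z{\left(N,f \right)} = 35 N$ ($z{\left(N,f \right)} = 7 N 5 = 7 \cdot 5 N = 35 N$)
$\left(q{\left(z{\left(-12,14 \right)} \right)} + 15223\right) + a = \left(35 \left(-12\right) + 15223\right) + 32469 = \left(-420 + 15223\right) + 32469 = 14803 + 32469 = 47272$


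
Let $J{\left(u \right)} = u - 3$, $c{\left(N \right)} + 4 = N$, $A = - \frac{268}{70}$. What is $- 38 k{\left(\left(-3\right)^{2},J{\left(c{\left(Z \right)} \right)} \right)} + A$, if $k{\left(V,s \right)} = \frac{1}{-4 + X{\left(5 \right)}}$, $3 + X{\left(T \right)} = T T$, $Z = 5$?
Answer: $- \frac{1871}{315} \approx -5.9397$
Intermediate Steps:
$A = - \frac{134}{35}$ ($A = \left(-268\right) \frac{1}{70} = - \frac{134}{35} \approx -3.8286$)
$c{\left(N \right)} = -4 + N$
$J{\left(u \right)} = -3 + u$
$X{\left(T \right)} = -3 + T^{2}$ ($X{\left(T \right)} = -3 + T T = -3 + T^{2}$)
$k{\left(V,s \right)} = \frac{1}{18}$ ($k{\left(V,s \right)} = \frac{1}{-4 - \left(3 - 5^{2}\right)} = \frac{1}{-4 + \left(-3 + 25\right)} = \frac{1}{-4 + 22} = \frac{1}{18}$)
$- 38 k{\left(\left(-3\right)^{2},J{\left(c{\left(Z \right)} \right)} \right)} + A = \left(-38\right) \frac{1}{18} - \frac{134}{35} = - \frac{19}{9} - \frac{134}{35} = - \frac{1871}{315}$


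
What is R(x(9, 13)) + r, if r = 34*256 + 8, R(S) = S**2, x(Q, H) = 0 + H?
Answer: 8881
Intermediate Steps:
x(Q, H) = H
r = 8712 (r = 8704 + 8 = 8712)
R(x(9, 13)) + r = 13**2 + 8712 = 169 + 8712 = 8881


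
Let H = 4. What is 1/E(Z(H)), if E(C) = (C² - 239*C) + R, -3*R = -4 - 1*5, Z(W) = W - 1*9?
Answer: 1/1223 ≈ 0.00081766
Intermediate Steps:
Z(W) = -9 + W (Z(W) = W - 9 = -9 + W)
R = 3 (R = -(-4 - 1*5)/3 = -(-4 - 5)/3 = -⅓*(-9) = 3)
E(C) = 3 + C² - 239*C (E(C) = (C² - 239*C) + 3 = 3 + C² - 239*C)
1/E(Z(H)) = 1/(3 + (-9 + 4)² - 239*(-9 + 4)) = 1/(3 + (-5)² - 239*(-5)) = 1/(3 + 25 + 1195) = 1/1223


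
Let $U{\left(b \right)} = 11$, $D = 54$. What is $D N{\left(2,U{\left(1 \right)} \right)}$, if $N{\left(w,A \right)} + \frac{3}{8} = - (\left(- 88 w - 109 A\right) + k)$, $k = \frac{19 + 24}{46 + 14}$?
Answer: $\frac{1483821}{20} \approx 74191.0$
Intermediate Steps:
$k = \frac{43}{60} \approx 0.71667$
$N{\left(w,A \right)} = - \frac{131}{120} + 88 w + 109 A$ ($N{\left(w,A \right)} = - \frac{3}{8} - \left(\left(- 88 w - 109 A\right) + \frac{43}{60}\right) = - \frac{3}{8} - \left(\left(- 109 A - 88 w\right) + \frac{43}{60}\right) = - \frac{3}{8} - \left(\frac{43}{60} - 109 A - 88 w\right) = - \frac{3}{8} + \left(- \frac{43}{60} + 88 w + 109 A\right) = - \frac{131}{120} + 88 w + 109 A$)
$D N{\left(2,U{\left(1 \right)} \right)} = 54 \left(- \frac{131}{120} + 88 \cdot 2 + 109 \cdot 11\right) = 54 \left(- \frac{131}{120} + 176 + 1199\right) = 54 \cdot \frac{164869}{120} = \frac{1483821}{20}$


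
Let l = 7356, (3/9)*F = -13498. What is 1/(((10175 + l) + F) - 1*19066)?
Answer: -1/42029 ≈ -2.3793e-5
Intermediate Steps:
F = -40494 (F = 3*(-13498) = -40494)
1/(((10175 + l) + F) - 1*19066) = 1/(((10175 + 7356) - 40494) - 1*19066) = 1/((17531 - 40494) - 19066) = 1/(-22963 - 19066) = 1/(-42029) = -1/42029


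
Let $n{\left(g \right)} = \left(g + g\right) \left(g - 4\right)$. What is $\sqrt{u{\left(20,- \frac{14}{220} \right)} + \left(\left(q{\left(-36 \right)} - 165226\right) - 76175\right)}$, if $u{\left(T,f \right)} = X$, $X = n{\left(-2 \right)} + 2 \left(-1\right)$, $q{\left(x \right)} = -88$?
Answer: $i \sqrt{241467} \approx 491.39 i$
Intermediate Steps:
$n{\left(g \right)} = 2 g \left(-4 + g\right)$
$X = 22$ ($X = 2 \left(-2\right) \left(-4 - 2\right) + 2 \left(-1\right) = 2 \left(-2\right) \left(-6\right) - 2 = 24 - 2 = 22$)
$u{\left(T,f \right)} = 22$
$\sqrt{u{\left(20,- \frac{14}{220} \right)} + \left(\left(q{\left(-36 \right)} - 165226\right) - 76175\right)} = \sqrt{22 - 241489} = \sqrt{-241467} = i \sqrt{241467}$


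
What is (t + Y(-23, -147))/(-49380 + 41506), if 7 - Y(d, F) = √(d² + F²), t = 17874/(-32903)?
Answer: -212447/259078222 + √22138/7874 ≈ 0.018076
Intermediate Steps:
t = -17874/32903 (t = 17874*(-1/32903) = -17874/32903 ≈ -0.54323)
Y(d, F) = 7 - √(F² + d²) (Y(d, F) = 7 - √(d² + F²) = 7 - √(F² + d²))
(t + Y(-23, -147))/(-49380 + 41506) = (-17874/32903 + (7 - √((-147)² + (-23)²)))/(-49380 + 41506) = (-17874/32903 + (7 - √(21609 + 529)))/(-7874) = (-17874/32903 + (7 - √22138))*(-1/7874) = (212447/32903 - √22138)*(-1/7874) = -212447/259078222 + √22138/7874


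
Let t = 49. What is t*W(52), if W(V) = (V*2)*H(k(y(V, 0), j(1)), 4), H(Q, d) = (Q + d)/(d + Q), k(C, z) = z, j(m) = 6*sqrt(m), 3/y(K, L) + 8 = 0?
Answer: 5096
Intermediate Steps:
y(K, L) = -3/8 (y(K, L) = 3/(-8 + 0) = 3/(-8) = 3*(-1/8) = -3/8)
H(Q, d) = 1 (H(Q, d) = (Q + d)/(Q + d) = 1)
W(V) = 2*V (W(V) = (V*2)*1 = (2*V)*1 = 2*V)
t*W(52) = 49*(2*52) = 49*104 = 5096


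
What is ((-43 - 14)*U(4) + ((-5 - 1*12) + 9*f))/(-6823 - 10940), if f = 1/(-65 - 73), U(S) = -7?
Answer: -17569/817098 ≈ -0.021502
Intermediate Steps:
f = -1/138 (f = 1/(-138) = -1/138 ≈ -0.0072464)
((-43 - 14)*U(4) + ((-5 - 1*12) + 9*f))/(-6823 - 10940) = ((-43 - 14)*(-7) + ((-5 - 1*12) + 9*(-1/138)))/(-6823 - 10940) = (-57*(-7) + ((-5 - 12) - 3/46))/(-17763) = (399 + (-17 - 3/46))*(-1/17763) = (399 - 785/46)*(-1/17763) = (17569/46)*(-1/17763) = -17569/817098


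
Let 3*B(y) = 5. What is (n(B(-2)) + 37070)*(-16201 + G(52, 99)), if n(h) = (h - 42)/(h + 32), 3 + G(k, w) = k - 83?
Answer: -60783012015/101 ≈ -6.0181e+8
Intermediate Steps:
B(y) = 5/3 (B(y) = (1/3)*5 = 5/3)
G(k, w) = -86 + k (G(k, w) = -3 + (k - 83) = -3 + (-83 + k) = -86 + k)
n(h) = (-42 + h)/(32 + h)
(n(B(-2)) + 37070)*(-16201 + G(52, 99)) = ((-42 + 5/3)/(32 + 5/3) + 37070)*(-16201 + (-86 + 52)) = (-121/3/(101/3) + 37070)*(-16201 - 34) = ((3/101)*(-121/3) + 37070)*(-16235) = (-121/101 + 37070)*(-16235) = (3743949/101)*(-16235) = -60783012015/101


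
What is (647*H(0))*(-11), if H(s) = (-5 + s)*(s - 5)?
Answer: -177925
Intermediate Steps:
H(s) = (-5 + s)² (H(s) = (-5 + s)*(-5 + s) = (-5 + s)²)
(647*H(0))*(-11) = (647*(-5 + 0)²)*(-11) = (647*(-5)²)*(-11) = (647*25)*(-11) = 16175*(-11) = -177925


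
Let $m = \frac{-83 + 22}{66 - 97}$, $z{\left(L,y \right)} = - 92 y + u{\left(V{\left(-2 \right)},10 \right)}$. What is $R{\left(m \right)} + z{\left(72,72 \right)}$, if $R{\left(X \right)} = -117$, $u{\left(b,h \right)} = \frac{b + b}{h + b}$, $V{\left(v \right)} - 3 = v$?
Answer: $- \frac{74149}{11} \approx -6740.8$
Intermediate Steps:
$V{\left(v \right)} = 3 + v$
$u{\left(b,h \right)} = \frac{2 b}{b + h}$
$z{\left(L,y \right)} = \frac{2}{11} - 92 y$ ($z{\left(L,y \right)} = - 92 y + \frac{2 \left(3 - 2\right)}{\left(3 - 2\right) + 10} = - 92 y + 2 \cdot 1 \frac{1}{1 + 10} = - 92 y + 2 \cdot 1 \cdot \frac{1}{11} = - 92 y + \frac{2}{11} = \frac{2}{11} - 92 y$)
$m = \frac{61}{31}$ ($m = - \frac{61}{-31} = \left(-61\right) \left(- \frac{1}{31}\right) = \frac{61}{31} \approx 1.9677$)
$R{\left(m \right)} + z{\left(72,72 \right)} = -117 + \left(\frac{2}{11} - 6624\right) = -117 - \frac{72862}{11} = - \frac{74149}{11}$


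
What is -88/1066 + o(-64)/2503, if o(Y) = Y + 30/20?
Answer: -286889/2668198 ≈ -0.10752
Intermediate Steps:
o(Y) = 3/2 + Y (o(Y) = Y + 30*(1/20) = Y + 3/2 = 3/2 + Y)
-88/1066 + o(-64)/2503 = -88/1066 + (3/2 - 64)/2503 = -88*1/1066 - 125/2*1/2503 = -44/533 - 125/5006 = -286889/2668198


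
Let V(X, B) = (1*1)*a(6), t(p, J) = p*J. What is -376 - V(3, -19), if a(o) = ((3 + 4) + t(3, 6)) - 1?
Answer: -400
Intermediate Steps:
t(p, J) = J*p
a(o) = 24 (a(o) = ((3 + 4) + 6*3) - 1 = (7 + 18) - 1 = 25 - 1 = 24)
V(X, B) = 24 (V(X, B) = (1*1)*24 = 1*24 = 24)
-376 - V(3, -19) = -376 - 1*24 = -376 - 24 = -400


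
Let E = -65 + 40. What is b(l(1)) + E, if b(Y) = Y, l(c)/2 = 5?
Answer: -15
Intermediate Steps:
l(c) = 10 (l(c) = 2*5 = 10)
E = -25
b(l(1)) + E = 10 - 25 = -15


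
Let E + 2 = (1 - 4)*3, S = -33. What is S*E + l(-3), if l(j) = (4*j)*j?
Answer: 399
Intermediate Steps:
l(j) = 4*j**2
E = -11 (E = -2 + (1 - 4)*3 = -2 - 3*3 = -2 - 9 = -11)
S*E + l(-3) = -33*(-11) + 4*(-3)**2 = 363 + 4*9 = 363 + 36 = 399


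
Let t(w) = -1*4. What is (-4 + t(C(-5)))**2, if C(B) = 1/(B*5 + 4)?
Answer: 64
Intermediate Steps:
C(B) = 1/(4 + 5*B) (C(B) = 1/(5*B + 4) = 1/(4 + 5*B))
t(w) = -4
(-4 + t(C(-5)))**2 = (-4 - 4)**2 = (-8)**2 = 64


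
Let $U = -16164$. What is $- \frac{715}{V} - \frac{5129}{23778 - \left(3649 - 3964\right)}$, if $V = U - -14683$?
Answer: $\frac{9630446}{35681733} \approx 0.2699$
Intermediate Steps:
$V = -1481$ ($V = -16164 - -14683 = -16164 + 14683 = -1481$)
$- \frac{715}{V} - \frac{5129}{23778 - \left(3649 - 3964\right)} = - \frac{715}{-1481} - \frac{5129}{23778 - \left(3649 - 3964\right)} = \left(-715\right) \left(- \frac{1}{1481}\right) - \frac{5129}{23778 - \left(3649 - 3964\right)} = \frac{715}{1481} - \frac{5129}{23778 - -315} = \frac{715}{1481} - \frac{5129}{23778 + 315} = \frac{715}{1481} - \frac{5129}{24093} = \frac{9630446}{35681733}$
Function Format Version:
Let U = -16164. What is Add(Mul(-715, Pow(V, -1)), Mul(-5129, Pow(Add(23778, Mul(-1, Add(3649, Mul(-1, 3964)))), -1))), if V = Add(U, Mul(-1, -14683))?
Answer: Rational(9630446, 35681733) ≈ 0.26990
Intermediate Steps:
V = -1481 (V = Add(-16164, Mul(-1, -14683)) = Add(-16164, 14683) = -1481)
Add(Mul(-715, Pow(V, -1)), Mul(-5129, Pow(Add(23778, Mul(-1, Add(3649, Mul(-1, 3964)))), -1))) = Add(Mul(-715, Pow(-1481, -1)), Mul(-5129, Pow(Add(23778, Mul(-1, Add(3649, Mul(-1, 3964)))), -1))) = Add(Mul(-715, Rational(-1, 1481)), Mul(-5129, Pow(Add(23778, Mul(-1, Add(3649, -3964))), -1))) = Add(Rational(715, 1481), Mul(-5129, Pow(Add(23778, Mul(-1, -315)), -1))) = Add(Rational(715, 1481), Mul(-5129, Pow(Add(23778, 315), -1))) = Add(Rational(715, 1481), Mul(-5129, Pow(24093, -1))) = Add(Rational(715, 1481), Mul(-5129, Rational(1, 24093))) = Add(Rational(715, 1481), Rational(-5129, 24093)) = Rational(9630446, 35681733)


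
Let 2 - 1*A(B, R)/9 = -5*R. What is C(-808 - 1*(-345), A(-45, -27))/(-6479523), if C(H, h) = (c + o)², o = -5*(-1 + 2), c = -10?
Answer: -25/719947 ≈ -3.4725e-5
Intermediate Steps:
A(B, R) = 18 + 45*R (A(B, R) = 18 - (-45)*R = 18 + 45*R)
o = -5 (o = -5*1 = -5)
C(H, h) = 225 (C(H, h) = (-10 - 5)² = (-15)² = 225)
C(-808 - 1*(-345), A(-45, -27))/(-6479523) = 225/(-6479523) = 225*(-1/6479523) = -25/719947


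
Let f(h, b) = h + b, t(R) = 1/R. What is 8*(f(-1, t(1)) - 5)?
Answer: -40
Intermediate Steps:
f(h, b) = b + h
8*(f(-1, t(1)) - 5) = 8*((1/1 - 1) - 5) = 8*((1 - 1) - 5) = 8*(0 - 5) = 8*(-5) = -40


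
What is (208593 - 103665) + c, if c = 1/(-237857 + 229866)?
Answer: 838479647/7991 ≈ 1.0493e+5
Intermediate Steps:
c = -1/7991 (c = 1/(-7991) = -1/7991 ≈ -0.00012514)
(208593 - 103665) + c = (208593 - 103665) - 1/7991 = 104928 - 1/7991 = 838479647/7991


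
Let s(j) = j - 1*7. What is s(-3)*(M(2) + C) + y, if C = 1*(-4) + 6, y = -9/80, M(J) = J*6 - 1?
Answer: -10409/80 ≈ -130.11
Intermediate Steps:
s(j) = -7 + j (s(j) = j - 7 = -7 + j)
M(J) = -1 + 6*J (M(J) = 6*J - 1 = -1 + 6*J)
y = -9/80 (y = -9*1/80 = -9/80 ≈ -0.11250)
C = 2 (C = -4 + 6 = 2)
s(-3)*(M(2) + C) + y = (-7 - 3)*((-1 + 6*2) + 2) - 9/80 = -10*((-1 + 12) + 2) - 9/80 = -10*(11 + 2) - 9/80 = -10*13 - 9/80 = -130 - 9/80 = -10409/80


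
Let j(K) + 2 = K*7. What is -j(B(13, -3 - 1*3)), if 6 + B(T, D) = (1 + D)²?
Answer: -131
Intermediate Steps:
B(T, D) = -6 + (1 + D)²
j(K) = -2 + 7*K (j(K) = -2 + K*7 = -2 + 7*K)
-j(B(13, -3 - 1*3)) = -(-2 + 7*(-6 + (1 + (-3 - 1*3))²)) = -(-2 + 7*(-6 + (1 + (-3 - 3))²)) = -(-2 + 7*(-6 + (1 - 6)²)) = -(-2 + 7*(-6 + (-5)²)) = -(-2 + 7*(-6 + 25)) = -(-2 + 7*19) = -(-2 + 133) = -1*131 = -131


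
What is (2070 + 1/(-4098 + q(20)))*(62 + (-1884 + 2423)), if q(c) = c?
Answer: 5073316859/4078 ≈ 1.2441e+6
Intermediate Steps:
(2070 + 1/(-4098 + q(20)))*(62 + (-1884 + 2423)) = (2070 + 1/(-4098 + 20))*(62 + (-1884 + 2423)) = (2070 + 1/(-4078))*(62 + 539) = (2070 - 1/4078)*601 = (8441459/4078)*601 = 5073316859/4078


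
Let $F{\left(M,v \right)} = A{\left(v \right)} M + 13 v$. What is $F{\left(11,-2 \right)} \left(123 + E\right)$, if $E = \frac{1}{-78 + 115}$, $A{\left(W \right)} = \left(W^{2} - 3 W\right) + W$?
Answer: $\frac{282224}{37} \approx 7627.7$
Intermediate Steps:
$A{\left(W \right)} = W^{2} - 2 W$
$E = \frac{1}{37} \approx 0.027027$
$F{\left(M,v \right)} = 13 v + M v \left(-2 + v\right)$ ($F{\left(M,v \right)} = v \left(-2 + v\right) M + 13 v = M v \left(-2 + v\right) + 13 v = 13 v + M v \left(-2 + v\right)$)
$F{\left(11,-2 \right)} \left(123 + E\right) = - 2 \left(13 + 11 \left(-2 - 2\right)\right) \left(123 + \frac{1}{37}\right) = - 2 \left(13 + 11 \left(-4\right)\right) \frac{4552}{37} = - 2 \left(13 - 44\right) \frac{4552}{37} = \left(-2\right) \left(-31\right) \frac{4552}{37} = 62 \cdot \frac{4552}{37} = \frac{282224}{37}$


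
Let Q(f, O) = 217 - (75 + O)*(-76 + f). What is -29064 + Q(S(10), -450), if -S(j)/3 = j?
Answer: -68597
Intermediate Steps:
S(j) = -3*j
Q(f, O) = 217 - (-76 + f)*(75 + O)
-29064 + Q(S(10), -450) = -29064 + (5917 - (-225)*10 + 76*(-450) - 1*(-450)*(-3*10)) = -29064 + (5917 - 75*(-30) - 34200 - 1*(-450)*(-30)) = -29064 + (5917 + 2250 - 34200 - 13500) = -29064 - 39533 = -68597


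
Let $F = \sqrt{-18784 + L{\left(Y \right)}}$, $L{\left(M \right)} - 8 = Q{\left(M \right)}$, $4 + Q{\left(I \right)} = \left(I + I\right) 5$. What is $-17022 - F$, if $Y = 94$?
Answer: $-17022 - 4 i \sqrt{1115} \approx -17022.0 - 133.57 i$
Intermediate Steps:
$Q{\left(I \right)} = -4 + 10 I$ ($Q{\left(I \right)} = -4 + \left(I + I\right) 5 = -4 + 2 I 5 = -4 + 10 I$)
$L{\left(M \right)} = 4 + 10 M$ ($L{\left(M \right)} = 8 + \left(-4 + 10 M\right) = 4 + 10 M$)
$F = 4 i \sqrt{1115}$ ($F = \sqrt{-18784 + \left(4 + 10 \cdot 94\right)} = \sqrt{-18784 + \left(4 + 940\right)} = \sqrt{-18784 + 944} = \sqrt{-17840} = 4 i \sqrt{1115} \approx 133.57 i$)
$-17022 - F = -17022 - 4 i \sqrt{1115}$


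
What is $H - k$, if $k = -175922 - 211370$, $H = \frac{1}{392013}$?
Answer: $\frac{151823498797}{392013} \approx 3.8729 \cdot 10^{5}$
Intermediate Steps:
$H = \frac{1}{392013} \approx 2.5509 \cdot 10^{-6}$
$k = -387292$
$H - k = \frac{1}{392013} - -387292 = \frac{1}{392013} + 387292 = \frac{151823498797}{392013}$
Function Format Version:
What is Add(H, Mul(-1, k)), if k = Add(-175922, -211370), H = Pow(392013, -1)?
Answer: Rational(151823498797, 392013) ≈ 3.8729e+5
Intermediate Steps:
H = Rational(1, 392013) ≈ 2.5509e-6
k = -387292
Add(H, Mul(-1, k)) = Add(Rational(1, 392013), Mul(-1, -387292)) = Add(Rational(1, 392013), 387292) = Rational(151823498797, 392013)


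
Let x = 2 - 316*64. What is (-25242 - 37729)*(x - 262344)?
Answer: 17793463586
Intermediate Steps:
x = -20222 (x = 2 - 20224 = -20222)
(-25242 - 37729)*(x - 262344) = (-25242 - 37729)*(-20222 - 262344) = -62971*(-282566) = 17793463586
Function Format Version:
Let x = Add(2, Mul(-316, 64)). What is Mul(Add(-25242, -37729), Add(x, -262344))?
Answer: 17793463586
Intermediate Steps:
x = -20222 (x = Add(2, -20224) = -20222)
Mul(Add(-25242, -37729), Add(x, -262344)) = Mul(Add(-25242, -37729), Add(-20222, -262344)) = Mul(-62971, -282566) = 17793463586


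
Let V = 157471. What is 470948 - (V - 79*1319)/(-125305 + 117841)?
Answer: 1757604571/3732 ≈ 4.7096e+5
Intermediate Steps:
470948 - (V - 79*1319)/(-125305 + 117841) = 470948 - (157471 - 79*1319)/(-125305 + 117841) = 470948 - (157471 - 104201)/(-7464) = 470948 - 53270*(-1)/7464 = 470948 - 1*(-26635/3732) = 470948 + 26635/3732 = 1757604571/3732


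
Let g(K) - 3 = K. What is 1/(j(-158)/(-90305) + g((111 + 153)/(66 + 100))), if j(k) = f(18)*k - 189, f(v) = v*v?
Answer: 7495315/38670828 ≈ 0.19382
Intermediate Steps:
f(v) = v²
g(K) = 3 + K
j(k) = -189 + 324*k (j(k) = 18²*k - 189 = 324*k - 189 = -189 + 324*k)
1/(j(-158)/(-90305) + g((111 + 153)/(66 + 100))) = 1/((-189 + 324*(-158))/(-90305) + (3 + (111 + 153)/(66 + 100))) = 1/((-189 - 51192)*(-1/90305) + (3 + 264/166)) = 1/(-51381*(-1/90305) + (3 + 264*(1/166))) = 1/(51381/90305 + (3 + 132/83)) = 1/(51381/90305 + 381/83) = 1/(38670828/7495315) = 7495315/38670828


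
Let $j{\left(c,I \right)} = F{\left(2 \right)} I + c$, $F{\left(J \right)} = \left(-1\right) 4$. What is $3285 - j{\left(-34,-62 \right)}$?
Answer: $3071$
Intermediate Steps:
$F{\left(J \right)} = -4$
$j{\left(c,I \right)} = c - 4 I$ ($j{\left(c,I \right)} = - 4 I + c = c - 4 I$)
$3285 - j{\left(-34,-62 \right)} = 3285 - \left(-34 - -248\right) = 3285 - \left(-34 + 248\right) = 3285 - 214 = 3071$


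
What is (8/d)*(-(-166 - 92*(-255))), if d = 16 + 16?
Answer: -11647/2 ≈ -5823.5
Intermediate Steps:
d = 32
(8/d)*(-(-166 - 92*(-255))) = (8/32)*(-(-166 - 92*(-255))) = (8*(1/32))*(-(-166 + 23460)) = (-1*23294)/4 = (1/4)*(-23294) = -11647/2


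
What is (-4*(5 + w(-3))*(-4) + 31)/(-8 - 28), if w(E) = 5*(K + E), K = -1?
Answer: 209/36 ≈ 5.8056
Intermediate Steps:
w(E) = -5 + 5*E (w(E) = 5*(-1 + E) = -5 + 5*E)
(-4*(5 + w(-3))*(-4) + 31)/(-8 - 28) = (-4*(5 + (-5 + 5*(-3)))*(-4) + 31)/(-8 - 28) = (-4*(5 + (-5 - 15))*(-4) + 31)/(-36) = -(-4*(5 - 20)*(-4) + 31)/36 = -(-4*(-15)*(-4) + 31)/36 = -(60*(-4) + 31)/36 = -(-240 + 31)/36 = -1/36*(-209) = 209/36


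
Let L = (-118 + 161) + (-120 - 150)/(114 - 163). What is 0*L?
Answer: 0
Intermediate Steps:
L = 2377/49 (L = 43 - 270/(-49) = 43 - 270*(-1/49) = 43 + 270/49 = 2377/49 ≈ 48.510)
0*L = 0*(2377/49) = 0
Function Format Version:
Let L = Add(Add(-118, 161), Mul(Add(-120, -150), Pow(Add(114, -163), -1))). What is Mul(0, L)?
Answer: 0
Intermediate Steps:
L = Rational(2377, 49) (L = Add(43, Mul(-270, Pow(-49, -1))) = Add(43, Mul(-270, Rational(-1, 49))) = Add(43, Rational(270, 49)) = Rational(2377, 49) ≈ 48.510)
Mul(0, L) = Mul(0, Rational(2377, 49)) = 0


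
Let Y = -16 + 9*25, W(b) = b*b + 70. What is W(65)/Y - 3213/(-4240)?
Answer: 18882317/886160 ≈ 21.308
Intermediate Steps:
W(b) = 70 + b² (W(b) = b² + 70 = 70 + b²)
Y = 209 (Y = -16 + 225 = 209)
W(65)/Y - 3213/(-4240) = (70 + 65²)/209 - 3213/(-4240) = (70 + 4225)*(1/209) - 3213*(-1/4240) = 4295*(1/209) + 3213/4240 = 4295/209 + 3213/4240 = 18882317/886160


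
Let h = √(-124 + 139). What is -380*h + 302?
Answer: 302 - 380*√15 ≈ -1169.7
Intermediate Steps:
h = √15 ≈ 3.8730
-380*h + 302 = -380*√15 + 302 = 302 - 380*√15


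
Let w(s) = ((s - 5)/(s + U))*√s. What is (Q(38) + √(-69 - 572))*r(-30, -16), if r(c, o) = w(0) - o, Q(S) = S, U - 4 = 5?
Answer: 608 + 16*I*√641 ≈ 608.0 + 405.09*I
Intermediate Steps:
U = 9 (U = 4 + 5 = 9)
w(s) = √s*(-5 + s)/(9 + s) (w(s) = ((s - 5)/(s + 9))*√s = ((-5 + s)/(9 + s))*√s = √s*(-5 + s)/(9 + s))
r(c, o) = -o (r(c, o) = √0*(-5 + 0)/(9 + 0) - o = 0*(-5)/9 - o = 0*(⅑)*(-5) - o = 0 - o = -o)
(Q(38) + √(-69 - 572))*r(-30, -16) = (38 + √(-69 - 572))*(-1*(-16)) = (38 + √(-641))*16 = (38 + I*√641)*16 = 608 + 16*I*√641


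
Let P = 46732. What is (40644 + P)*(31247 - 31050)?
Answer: 17213072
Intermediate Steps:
(40644 + P)*(31247 - 31050) = (40644 + 46732)*(31247 - 31050) = 87376*197 = 17213072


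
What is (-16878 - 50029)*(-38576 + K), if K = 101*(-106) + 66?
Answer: 3292894912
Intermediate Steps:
K = -10640 (K = -10706 + 66 = -10640)
(-16878 - 50029)*(-38576 + K) = (-16878 - 50029)*(-38576 - 10640) = -66907*(-49216) = 3292894912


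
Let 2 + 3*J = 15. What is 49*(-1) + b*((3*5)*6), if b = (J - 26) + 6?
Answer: -1459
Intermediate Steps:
J = 13/3 (J = -⅔ + (⅓)*15 = -⅔ + 5 = 13/3 ≈ 4.3333)
b = -47/3 (b = (13/3 - 26) + 6 = -65/3 + 6 = -47/3 ≈ -15.667)
49*(-1) + b*((3*5)*6) = 49*(-1) - 47*3*5*6/3 = -49 - 235*6 = -49 - 47/3*90 = -49 - 1410 = -1459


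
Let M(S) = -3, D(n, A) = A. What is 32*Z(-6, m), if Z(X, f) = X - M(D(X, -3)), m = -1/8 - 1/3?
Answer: -96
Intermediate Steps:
m = -11/24 (m = -1*⅛ - 1*⅓ = -⅛ - ⅓ = -11/24 ≈ -0.45833)
Z(X, f) = 3 + X (Z(X, f) = X - 1*(-3) = X + 3 = 3 + X)
32*Z(-6, m) = 32*(3 - 6) = 32*(-3) = -96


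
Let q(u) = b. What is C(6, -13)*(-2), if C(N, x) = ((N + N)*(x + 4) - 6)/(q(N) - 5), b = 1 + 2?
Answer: -114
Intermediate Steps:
b = 3
q(u) = 3
C(N, x) = 3 - N*(4 + x) (C(N, x) = ((N + N)*(x + 4) - 6)/(3 - 5) = ((2*N)*(4 + x) - 6)/(-2) = (2*N*(4 + x) - 6)*(-1/2) = (-6 + 2*N*(4 + x))*(-1/2) = 3 - N*(4 + x))
C(6, -13)*(-2) = (3 - 4*6 - 1*6*(-13))*(-2) = (3 - 24 + 78)*(-2) = 57*(-2) = -114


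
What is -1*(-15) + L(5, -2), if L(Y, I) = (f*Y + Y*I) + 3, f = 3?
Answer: 23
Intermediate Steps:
L(Y, I) = 3 + 3*Y + I*Y (L(Y, I) = (3*Y + Y*I) + 3 = (3*Y + I*Y) + 3 = 3 + 3*Y + I*Y)
-1*(-15) + L(5, -2) = -1*(-15) + (3 + 3*5 - 2*5) = 15 + (3 + 15 - 10) = 15 + 8 = 23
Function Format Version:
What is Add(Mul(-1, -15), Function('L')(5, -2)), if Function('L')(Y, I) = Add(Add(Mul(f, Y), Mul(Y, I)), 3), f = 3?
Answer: 23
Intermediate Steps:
Function('L')(Y, I) = Add(3, Mul(3, Y), Mul(I, Y)) (Function('L')(Y, I) = Add(Add(Mul(3, Y), Mul(Y, I)), 3) = Add(Add(Mul(3, Y), Mul(I, Y)), 3) = Add(3, Mul(3, Y), Mul(I, Y)))
Add(Mul(-1, -15), Function('L')(5, -2)) = Add(Mul(-1, -15), Add(3, Mul(3, 5), Mul(-2, 5))) = Add(15, Add(3, 15, -10)) = Add(15, 8) = 23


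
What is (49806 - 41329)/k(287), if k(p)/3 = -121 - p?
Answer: -8477/1224 ≈ -6.9257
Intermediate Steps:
k(p) = -363 - 3*p (k(p) = 3*(-121 - p) = -363 - 3*p)
(49806 - 41329)/k(287) = (49806 - 41329)/(-363 - 3*287) = 8477/(-363 - 861) = 8477/(-1224) = 8477*(-1/1224) = -8477/1224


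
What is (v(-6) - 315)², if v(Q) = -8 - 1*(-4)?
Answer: 101761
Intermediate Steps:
v(Q) = -4 (v(Q) = -8 + 4 = -4)
(v(-6) - 315)² = (-4 - 315)² = (-319)² = 101761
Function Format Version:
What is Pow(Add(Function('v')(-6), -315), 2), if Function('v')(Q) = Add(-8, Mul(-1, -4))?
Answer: 101761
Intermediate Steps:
Function('v')(Q) = -4 (Function('v')(Q) = Add(-8, 4) = -4)
Pow(Add(Function('v')(-6), -315), 2) = Pow(Add(-4, -315), 2) = Pow(-319, 2) = 101761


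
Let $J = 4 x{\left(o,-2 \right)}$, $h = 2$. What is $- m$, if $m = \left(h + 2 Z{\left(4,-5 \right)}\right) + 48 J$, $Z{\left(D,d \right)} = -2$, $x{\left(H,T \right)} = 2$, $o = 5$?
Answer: $-382$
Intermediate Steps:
$J = 8$ ($J = 4 \cdot 2 = 8$)
$m = 382$ ($m = \left(2 + 2 \left(-2\right)\right) + 48 \cdot 8 = \left(2 - 4\right) + 384 = -2 + 384 = 382$)
$- m = \left(-1\right) 382 = -382$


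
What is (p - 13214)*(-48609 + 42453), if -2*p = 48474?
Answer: 230548356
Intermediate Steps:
p = -24237 (p = -½*48474 = -24237)
(p - 13214)*(-48609 + 42453) = (-24237 - 13214)*(-48609 + 42453) = -37451*(-6156) = 230548356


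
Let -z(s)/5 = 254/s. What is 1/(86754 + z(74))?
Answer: 37/3209263 ≈ 1.1529e-5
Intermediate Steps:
z(s) = -1270/s
1/(86754 + z(74)) = 1/(86754 - 1270/74) = 1/(86754 - 1270*1/74) = 1/(86754 - 635/37) = 1/(3209263/37) = 37/3209263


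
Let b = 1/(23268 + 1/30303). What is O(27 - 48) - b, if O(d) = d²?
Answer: 310944750102/705090205 ≈ 441.00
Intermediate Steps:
b = 30303/705090205 (b = 1/(23268 + 1/30303) = 1/(705090205/30303) = 30303/705090205 ≈ 4.2977e-5)
O(27 - 48) - b = (27 - 48)² - 1*30303/705090205 = (-21)² - 30303/705090205 = 441 - 30303/705090205 = 310944750102/705090205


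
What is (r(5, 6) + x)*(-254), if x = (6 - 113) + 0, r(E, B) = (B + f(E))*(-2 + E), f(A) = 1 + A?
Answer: 18034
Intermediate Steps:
r(E, B) = (-2 + E)*(1 + B + E) (r(E, B) = (B + (1 + E))*(-2 + E) = (1 + B + E)*(-2 + E) = (-2 + E)*(1 + B + E))
x = -107 (x = -107 + 0 = -107)
(r(5, 6) + x)*(-254) = ((-2 + 5² - 1*5 - 2*6 + 6*5) - 107)*(-254) = ((-2 + 25 - 5 - 12 + 30) - 107)*(-254) = (36 - 107)*(-254) = -71*(-254) = 18034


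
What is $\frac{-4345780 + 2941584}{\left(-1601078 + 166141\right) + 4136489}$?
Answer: $- \frac{351049}{675388} \approx -0.51977$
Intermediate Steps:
$\frac{-4345780 + 2941584}{\left(-1601078 + 166141\right) + 4136489} = - \frac{1404196}{-1434937 + 4136489} = - \frac{1404196}{2701552} = \left(-1404196\right) \frac{1}{2701552} = - \frac{351049}{675388}$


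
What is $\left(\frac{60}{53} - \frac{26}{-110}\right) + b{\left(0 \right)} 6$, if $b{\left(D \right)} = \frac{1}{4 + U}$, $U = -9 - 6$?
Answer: $\frac{2399}{2915} \approx 0.82298$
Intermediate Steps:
$U = -15$ ($U = -9 - 6 = -15$)
$b{\left(D \right)} = - \frac{1}{11}$ ($b{\left(D \right)} = \frac{1}{4 - 15} = \frac{1}{-11} = - \frac{1}{11}$)
$\left(\frac{60}{53} - \frac{26}{-110}\right) + b{\left(0 \right)} 6 = \left(\frac{60}{53} - \frac{26}{-110}\right) - \frac{6}{11} = \left(60 \cdot \frac{1}{53} - - \frac{13}{55}\right) - \frac{6}{11} = \left(\frac{60}{53} + \frac{13}{55}\right) - \frac{6}{11} = \frac{3989}{2915} - \frac{6}{11} = \frac{2399}{2915}$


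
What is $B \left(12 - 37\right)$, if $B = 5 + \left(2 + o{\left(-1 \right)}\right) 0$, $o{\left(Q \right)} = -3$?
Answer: $-125$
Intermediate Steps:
$B = 5$ ($B = 5 + \left(2 - 3\right) 0 = 5 - 0 = 5 + 0 = 5$)
$B \left(12 - 37\right) = 5 \left(12 - 37\right) = 5 \left(-25\right) = -125$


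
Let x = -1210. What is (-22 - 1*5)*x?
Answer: 32670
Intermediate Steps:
(-22 - 1*5)*x = (-22 - 1*5)*(-1210) = (-22 - 5)*(-1210) = -27*(-1210) = 32670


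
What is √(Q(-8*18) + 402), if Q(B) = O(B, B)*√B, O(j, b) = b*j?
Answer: √(402 + 248832*I) ≈ 353.01 + 352.44*I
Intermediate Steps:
Q(B) = B^(5/2) (Q(B) = (B*B)*√B = B²*√B = B^(5/2))
√(Q(-8*18) + 402) = √((-8*18)^(5/2) + 402) = √((-144)^(5/2) + 402) = √(248832*I + 402) = √(402 + 248832*I)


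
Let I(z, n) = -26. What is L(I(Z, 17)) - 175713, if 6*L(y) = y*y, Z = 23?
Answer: -526801/3 ≈ -1.7560e+5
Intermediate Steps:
L(y) = y²/6 (L(y) = (y*y)/6 = y²/6)
L(I(Z, 17)) - 175713 = (⅙)*(-26)² - 175713 = (⅙)*676 - 175713 = 338/3 - 175713 = -526801/3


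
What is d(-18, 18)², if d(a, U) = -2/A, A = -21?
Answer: 4/441 ≈ 0.0090703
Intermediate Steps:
d(a, U) = 2/21 (d(a, U) = -2/(-21) = -2*(-1/21) = 2/21)
d(-18, 18)² = (2/21)² = 4/441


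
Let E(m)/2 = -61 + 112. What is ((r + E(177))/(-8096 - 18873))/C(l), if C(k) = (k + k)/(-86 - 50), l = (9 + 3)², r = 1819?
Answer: 32657/970884 ≈ 0.033636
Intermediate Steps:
E(m) = 102 (E(m) = 2*(-61 + 112) = 2*51 = 102)
l = 144 (l = 12² = 144)
C(k) = -k/68 (C(k) = (2*k)/(-136) = (2*k)*(-1/136) = -k/68)
((r + E(177))/(-8096 - 18873))/C(l) = ((1819 + 102)/(-8096 - 18873))/((-1/68*144)) = (1921/(-26969))/(-36/17) = (1921*(-1/26969))*(-17/36) = -1921/26969*(-17/36) = 32657/970884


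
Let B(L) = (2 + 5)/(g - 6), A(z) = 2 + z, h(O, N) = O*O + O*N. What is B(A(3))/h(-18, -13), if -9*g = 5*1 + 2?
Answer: -7/3782 ≈ -0.0018509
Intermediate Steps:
h(O, N) = O² + N*O
g = -7/9 (g = -(5*1 + 2)/9 = -(5 + 2)/9 = -⅑*7 = -7/9 ≈ -0.77778)
B(L) = -63/61 (B(L) = (2 + 5)/(-7/9 - 6) = 7/(-61/9) = 7*(-9/61) = -63/61)
B(A(3))/h(-18, -13) = -63*(-1/(18*(-13 - 18)))/61 = -63/(61*((-18*(-31)))) = -63/61/558 = -63/61*1/558 = -7/3782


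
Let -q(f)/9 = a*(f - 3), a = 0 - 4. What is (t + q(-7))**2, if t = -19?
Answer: 143641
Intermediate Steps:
a = -4
q(f) = -108 + 36*f (q(f) = -(-36)*(f - 3) = -(-36)*(-3 + f) = -9*(12 - 4*f) = -108 + 36*f)
(t + q(-7))**2 = (-19 + (-108 + 36*(-7)))**2 = (-19 + (-108 - 252))**2 = (-19 - 360)**2 = (-379)**2 = 143641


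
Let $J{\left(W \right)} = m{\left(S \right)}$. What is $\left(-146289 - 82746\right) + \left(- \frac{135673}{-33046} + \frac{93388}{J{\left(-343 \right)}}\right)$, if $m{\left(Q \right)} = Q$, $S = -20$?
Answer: $- \frac{38614299647}{165230} \approx -2.337 \cdot 10^{5}$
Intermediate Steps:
$J{\left(W \right)} = -20$
$\left(-146289 - 82746\right) + \left(- \frac{135673}{-33046} + \frac{93388}{J{\left(-343 \right)}}\right) = \left(-146289 - 82746\right) + \left(- \frac{135673}{-33046} + \frac{93388}{-20}\right) = -229035 + \left(\left(-135673\right) \left(- \frac{1}{33046}\right) + 93388 \left(- \frac{1}{20}\right)\right) = -229035 + \left(\frac{135673}{33046} - \frac{23347}{5}\right) = -229035 - \frac{770846597}{165230} = - \frac{38614299647}{165230}$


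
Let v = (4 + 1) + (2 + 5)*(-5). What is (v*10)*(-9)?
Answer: 2700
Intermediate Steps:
v = -30 (v = 5 + 7*(-5) = 5 - 35 = -30)
(v*10)*(-9) = -30*10*(-9) = -300*(-9) = 2700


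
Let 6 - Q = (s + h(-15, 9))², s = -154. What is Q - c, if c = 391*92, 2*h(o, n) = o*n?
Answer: -340113/4 ≈ -85028.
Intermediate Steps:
h(o, n) = n*o/2 (h(o, n) = (o*n)/2 = (n*o)/2 = n*o/2)
Q = -196225/4 (Q = 6 - (-154 + (½)*9*(-15))² = 6 - (-154 - 135/2)² = 6 - (-443/2)² = 6 - 1*196249/4 = 6 - 196249/4 = -196225/4 ≈ -49056.)
c = 35972
Q - c = -196225/4 - 1*35972 = -196225/4 - 35972 = -340113/4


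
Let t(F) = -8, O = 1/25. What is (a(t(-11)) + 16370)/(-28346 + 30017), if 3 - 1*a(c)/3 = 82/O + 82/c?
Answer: 41039/6684 ≈ 6.1399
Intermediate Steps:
O = 1/25 ≈ 0.040000
a(c) = -6141 - 246/c (a(c) = 9 - 3*(82/(1/25) + 82/c) = 9 - 3*(82*25 + 82/c) = 9 - 3*(2050 + 82/c) = 9 + (-6150 - 246/c) = -6141 - 246/c)
(a(t(-11)) + 16370)/(-28346 + 30017) = ((-6141 - 246/(-8)) + 16370)/(-28346 + 30017) = ((-6141 - 246*(-1/8)) + 16370)/1671 = ((-6141 + 123/4) + 16370)*(1/1671) = (-24441/4 + 16370)*(1/1671) = (41039/4)*(1/1671) = 41039/6684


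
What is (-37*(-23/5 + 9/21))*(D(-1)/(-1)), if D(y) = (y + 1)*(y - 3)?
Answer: 0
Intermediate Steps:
D(y) = (1 + y)*(-3 + y)
(-37*(-23/5 + 9/21))*(D(-1)/(-1)) = (-37*(-23/5 + 9/21))*((-3 + (-1)**2 - 2*(-1))/(-1)) = (-37*(-23*1/5 + 9*(1/21)))*((-3 + 1 + 2)*(-1)) = (-37*(-23/5 + 3/7))*(0*(-1)) = -37*(-146/35)*0 = (5402/35)*0 = 0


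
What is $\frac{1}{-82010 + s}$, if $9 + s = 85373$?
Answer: $\frac{1}{3354} \approx 0.00029815$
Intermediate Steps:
$s = 85364$ ($s = -9 + 85373 = 85364$)
$\frac{1}{-82010 + s} = \frac{1}{-82010 + 85364} = \frac{1}{3354}$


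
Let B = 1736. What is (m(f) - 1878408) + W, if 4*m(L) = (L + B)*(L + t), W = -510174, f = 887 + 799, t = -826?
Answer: -1652852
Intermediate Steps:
f = 1686
m(L) = (-826 + L)*(1736 + L)/4 (m(L) = ((L + 1736)*(L - 826))/4 = ((1736 + L)*(-826 + L))/4 = ((-826 + L)*(1736 + L))/4 = (-826 + L)*(1736 + L)/4)
(m(f) - 1878408) + W = ((-358484 + (¼)*1686² + (455/2)*1686) - 1878408) - 510174 = ((-358484 + (¼)*2842596 + 383565) - 1878408) - 510174 = ((-358484 + 710649 + 383565) - 1878408) - 510174 = (735730 - 1878408) - 510174 = -1142678 - 510174 = -1652852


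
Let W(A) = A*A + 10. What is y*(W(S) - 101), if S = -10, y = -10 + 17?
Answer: 63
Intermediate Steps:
y = 7
W(A) = 10 + A² (W(A) = A² + 10 = 10 + A²)
y*(W(S) - 101) = 7*((10 + (-10)²) - 101) = 7*((10 + 100) - 101) = 7*(110 - 101) = 7*9 = 63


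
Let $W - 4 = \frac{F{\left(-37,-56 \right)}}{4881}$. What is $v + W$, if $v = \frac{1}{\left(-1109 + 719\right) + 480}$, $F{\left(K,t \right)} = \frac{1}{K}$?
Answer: $\frac{21731809}{5417910} \approx 4.0111$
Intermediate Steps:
$W = \frac{722387}{180597}$ ($W = 4 + \frac{1}{\left(-37\right) 4881} = 4 - \frac{1}{180597} = \frac{722387}{180597} \approx 4.0$)
$v = \frac{1}{90}$ ($v = \frac{1}{-390 + 480} = \frac{1}{90} \approx 0.011111$)
$v + W = \frac{1}{90} + \frac{722387}{180597} = \frac{21731809}{5417910}$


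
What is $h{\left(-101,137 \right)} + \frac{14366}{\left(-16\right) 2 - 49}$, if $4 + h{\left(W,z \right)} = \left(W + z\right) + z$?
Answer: $- \frac{677}{81} \approx -8.358$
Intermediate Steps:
$h{\left(W,z \right)} = -4 + W + 2 z$ ($h{\left(W,z \right)} = -4 + \left(\left(W + z\right) + z\right) = -4 + \left(W + 2 z\right) = -4 + W + 2 z$)
$h{\left(-101,137 \right)} + \frac{14366}{\left(-16\right) 2 - 49} = \left(-4 - 101 + 2 \cdot 137\right) + \frac{14366}{\left(-16\right) 2 - 49} = \left(-4 - 101 + 274\right) + \frac{14366}{-32 - 49} = 169 + \frac{14366}{-81} = 169 + 14366 \left(- \frac{1}{81}\right) = 169 - \frac{14366}{81} = - \frac{677}{81}$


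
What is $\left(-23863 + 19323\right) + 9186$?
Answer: $4646$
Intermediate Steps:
$\left(-23863 + 19323\right) + 9186 = -4540 + 9186 = 4646$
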